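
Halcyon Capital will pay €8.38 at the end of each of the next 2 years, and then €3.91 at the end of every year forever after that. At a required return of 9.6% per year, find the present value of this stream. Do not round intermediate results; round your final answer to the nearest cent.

€48.53

PV of 2-year annuity: €8.38 × [1 − (1+0.096)^−2] / 0.096 = 14.62225
Perpetuity value at year 2: €3.91 / 0.096 = 40.72917
PV of perpetuity: 40.72917 / (1+0.096)^2 = 33.90661
Total PV = 14.62225 + 33.90661 = 48.52886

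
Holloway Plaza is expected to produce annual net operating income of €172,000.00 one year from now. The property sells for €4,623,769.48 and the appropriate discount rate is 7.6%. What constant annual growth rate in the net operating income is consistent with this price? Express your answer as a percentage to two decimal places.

3.88%

P = D₁/(r−g) ⇒ g = r − D₁/P = 0.076 − €172,000.00/€4,623,769.48 = 0.038801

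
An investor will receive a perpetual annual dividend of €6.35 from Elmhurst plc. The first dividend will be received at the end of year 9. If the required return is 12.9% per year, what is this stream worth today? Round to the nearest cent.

Value at end of year 8: C / r = €6.35 / 0.129 = €49.2248
Discount to today: PV = €49.2248 / (1 + 0.129)^8 = €49.2248 / 2.639682 = €18.65

€18.65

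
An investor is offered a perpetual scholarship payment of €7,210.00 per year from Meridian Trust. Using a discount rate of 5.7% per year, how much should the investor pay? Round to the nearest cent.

€126491.23

Level perpetuity: PV = C / r = €7,210.00 / 0.057 = €126,491.23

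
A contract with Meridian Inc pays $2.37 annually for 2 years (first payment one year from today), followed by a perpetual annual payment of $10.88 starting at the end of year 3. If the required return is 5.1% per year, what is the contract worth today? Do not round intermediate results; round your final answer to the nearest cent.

$197.53

PV of 2-year annuity: $2.37 × [1 − (1+0.051)^−2] / 0.051 = 4.40057
Perpetuity value at year 2: $10.88 / 0.051 = 213.33333
PV of perpetuity: 213.33333 / (1+0.051)^2 = 193.13158
Total PV = 4.40057 + 193.13158 = 197.53214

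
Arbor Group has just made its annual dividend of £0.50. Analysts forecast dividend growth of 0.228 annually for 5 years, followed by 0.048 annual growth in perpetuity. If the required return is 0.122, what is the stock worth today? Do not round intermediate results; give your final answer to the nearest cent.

D_1 = 0.61400
D_2 = 0.75399
D_3 = 0.92590
D_4 = 1.13701
D_5 = 1.39625
Terminal value at year 5: TV = D_5×(1+g_2)/(r−g_2) = 1.46327/0.074 = 19.77386
P_0 = D_1/(1+r)^1 + D_2/(1+r)^2 + D_3/(1+r)^3 + D_4/(1+r)^4 + D_5/(1+r)^5 + TV/(1+r)^5
    = 0.54724 + 0.59894 + 0.65552 + 0.71745 + 0.78523 + 11.12057 = 14.42495

£14.42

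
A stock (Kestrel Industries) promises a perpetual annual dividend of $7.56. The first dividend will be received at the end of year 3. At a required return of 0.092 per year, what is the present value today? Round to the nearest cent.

$68.91

Value at end of year 2: C / r = $7.56 / 0.092 = $82.1739
Discount to today: PV = $82.1739 / (1 + 0.092)^2 = $82.1739 / 1.192464 = $68.91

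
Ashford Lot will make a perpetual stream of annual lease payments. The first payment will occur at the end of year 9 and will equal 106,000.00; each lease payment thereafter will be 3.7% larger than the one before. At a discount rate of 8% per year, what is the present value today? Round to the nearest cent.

1331825.62

Value at end of year 8: C₁ / (r − g) = 106,000.00 / (0.08 − 0.037) = 2,465,116.2791
Discount to today: PV = 2,465,116.2791 / (1 + 0.08)^8 = 2,465,116.2791 / 1.850930 = 1,331,825.62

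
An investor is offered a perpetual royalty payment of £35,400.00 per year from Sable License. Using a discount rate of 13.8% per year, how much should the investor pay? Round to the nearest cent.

Level perpetuity: PV = C / r = £35,400.00 / 0.138 = £256,521.74

£256521.74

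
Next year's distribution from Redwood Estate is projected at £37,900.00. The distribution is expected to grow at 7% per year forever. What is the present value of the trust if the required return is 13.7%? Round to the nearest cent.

£565671.64

Growing perpetuity: P = D₁ / (r − g) = £37,900.0000 / (0.137 − 0.07) = £565,671.64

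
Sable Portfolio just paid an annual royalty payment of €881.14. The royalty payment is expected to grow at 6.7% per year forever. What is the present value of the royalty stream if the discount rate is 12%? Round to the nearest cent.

D₁ = D₀ × (1 + g) = €881.14 × 1.067 = €940.1764
Growing perpetuity: P = D₁ / (r − g) = €940.1764 / (0.12 − 0.067) = €17,739.18

€17739.18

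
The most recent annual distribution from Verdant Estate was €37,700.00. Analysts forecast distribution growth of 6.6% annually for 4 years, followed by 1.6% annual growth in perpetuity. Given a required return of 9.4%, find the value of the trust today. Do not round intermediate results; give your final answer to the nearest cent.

D_1 = 40188.20000
D_2 = 42840.62120
D_3 = 45668.10220
D_4 = 48682.19694
Terminal value at year 4: TV = D_4×(1+g_2)/(r−g_2) = 49461.11210/0.078 = 634116.82174
P_0 = D_1/(1+r)^1 + D_2/(1+r)^2 + D_3/(1+r)^3 + D_4/(1+r)^4 + TV/(1+r)^4
    = 36735.10055 + 35794.89688 + 34878.75692 + 33986.06479 + 442690.27980 = 584085.09894

€584085.10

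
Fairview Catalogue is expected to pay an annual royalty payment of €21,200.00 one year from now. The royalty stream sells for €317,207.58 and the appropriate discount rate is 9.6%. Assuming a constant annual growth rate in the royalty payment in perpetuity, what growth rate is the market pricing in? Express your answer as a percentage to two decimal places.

P = D₁/(r−g) ⇒ g = r − D₁/P = 0.096 − €21,200.00/€317,207.58 = 0.029167

2.92%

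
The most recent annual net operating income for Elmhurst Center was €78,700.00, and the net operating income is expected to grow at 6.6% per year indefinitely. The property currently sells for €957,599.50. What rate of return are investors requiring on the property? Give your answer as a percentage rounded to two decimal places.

15.36%

D₁ = €78,700.00 × 1.066 = €83,894.2000
P = D₁/(r − g) ⇒ r = D₁/P + g = €83,894.2000/€957,599.50 + 0.066 = 0.087609 + 0.066 = 0.153609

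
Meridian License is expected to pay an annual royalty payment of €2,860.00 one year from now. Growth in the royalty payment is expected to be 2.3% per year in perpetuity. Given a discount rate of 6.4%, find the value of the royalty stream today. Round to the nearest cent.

€69756.10

Growing perpetuity: P = D₁ / (r − g) = €2,860.0000 / (0.064 − 0.023) = €69,756.10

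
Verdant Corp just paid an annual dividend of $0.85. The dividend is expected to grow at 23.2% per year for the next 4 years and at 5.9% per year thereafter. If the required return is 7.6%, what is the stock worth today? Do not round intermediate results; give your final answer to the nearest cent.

D_1 = 1.04720
D_2 = 1.29015
D_3 = 1.58947
D_4 = 1.95822
Terminal value at year 4: TV = D_4×(1+g_2)/(r−g_2) = 2.07376/0.017 = 121.98566
P_0 = D_1/(1+r)^1 + D_2/(1+r)^2 + D_3/(1+r)^3 + D_4/(1+r)^4 + TV/(1+r)^4
    = 0.97323 + 1.11434 + 1.27589 + 1.46087 + 91.00384 = 95.82817

$95.83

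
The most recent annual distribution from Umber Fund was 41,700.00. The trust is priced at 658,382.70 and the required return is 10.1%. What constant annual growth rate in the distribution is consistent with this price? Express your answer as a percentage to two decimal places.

3.54%

P = D₀(1+g)/(r−g) ⇒ P(r−g) = D₀(1+g) ⇒ g(P+D₀) = P·r − D₀
g = (P·r − D₀)/(P + D₀) = (658,382.70×0.101 − 41,700.00) / (658,382.70 + 41,700.00) = 0.035420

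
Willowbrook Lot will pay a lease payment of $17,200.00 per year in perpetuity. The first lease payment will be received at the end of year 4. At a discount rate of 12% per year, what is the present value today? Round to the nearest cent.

$102021.84

Value at end of year 3: C / r = $17,200.00 / 0.12 = $143,333.3333
Discount to today: PV = $143,333.3333 / (1 + 0.12)^3 = $143,333.3333 / 1.404928 = $102,021.84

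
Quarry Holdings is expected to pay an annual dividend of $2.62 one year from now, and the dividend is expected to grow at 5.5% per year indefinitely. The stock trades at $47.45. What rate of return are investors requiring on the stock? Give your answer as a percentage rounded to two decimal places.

11.02%

P = D₁/(r − g) ⇒ r = D₁/P + g = $2.6200/$47.45 + 0.055 = 0.055216 + 0.055 = 0.110216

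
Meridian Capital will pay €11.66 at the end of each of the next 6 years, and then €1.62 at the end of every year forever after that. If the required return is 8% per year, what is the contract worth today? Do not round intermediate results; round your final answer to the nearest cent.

PV of 6-year annuity: €11.66 × [1 − (1+0.08)^−6] / 0.08 = 53.90278
Perpetuity value at year 6: €1.62 / 0.08 = 20.25000
PV of perpetuity: 20.25000 / (1+0.08)^6 = 12.76093
Total PV = 53.90278 + 12.76093 = 66.66371

€66.66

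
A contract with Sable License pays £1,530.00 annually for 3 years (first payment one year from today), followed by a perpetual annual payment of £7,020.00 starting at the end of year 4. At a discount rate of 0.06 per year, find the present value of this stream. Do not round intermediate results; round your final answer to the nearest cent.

PV of 3-year annuity: £1,530.00 × [1 − (1+0.06)^−3] / 0.06 = 4089.70828
Perpetuity value at year 3: £7,020.00 / 0.06 = 117000.00000
PV of perpetuity: 117000.00000 / (1+0.06)^3 = 98235.45611
Total PV = 4089.70828 + 98235.45611 = 102325.16440

£102325.16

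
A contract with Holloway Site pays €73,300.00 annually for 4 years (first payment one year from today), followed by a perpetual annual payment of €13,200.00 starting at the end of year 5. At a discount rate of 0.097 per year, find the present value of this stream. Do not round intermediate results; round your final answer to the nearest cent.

€327835.18

PV of 4-year annuity: €73,300.00 × [1 − (1+0.097)^−4] / 0.097 = 233868.11425
Perpetuity value at year 4: €13,200.00 / 0.097 = 136082.47423
PV of perpetuity: 136082.47423 / (1+0.097)^4 = 93967.07030
Total PV = 233868.11425 + 93967.07030 = 327835.18455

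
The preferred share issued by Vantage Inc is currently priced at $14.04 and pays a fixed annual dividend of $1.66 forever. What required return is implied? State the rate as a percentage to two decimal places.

P = C/r ⇒ r = C/P = $1.66/$14.04 = 0.118234

11.82%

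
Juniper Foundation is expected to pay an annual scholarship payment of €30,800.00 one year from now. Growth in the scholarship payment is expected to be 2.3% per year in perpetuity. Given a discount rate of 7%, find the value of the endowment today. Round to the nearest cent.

€655319.15

Growing perpetuity: P = D₁ / (r − g) = €30,800.0000 / (0.07 − 0.023) = €655,319.15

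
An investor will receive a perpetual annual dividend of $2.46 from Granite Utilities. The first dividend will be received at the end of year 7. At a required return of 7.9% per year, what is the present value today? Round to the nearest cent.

Value at end of year 6: C / r = $2.46 / 0.079 = $31.1392
Discount to today: PV = $31.1392 / (1 + 0.079)^6 = $31.1392 / 1.578079 = $19.73

$19.73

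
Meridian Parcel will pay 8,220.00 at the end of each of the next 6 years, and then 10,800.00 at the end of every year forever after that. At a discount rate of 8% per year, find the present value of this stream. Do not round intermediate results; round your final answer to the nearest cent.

PV of 6-year annuity: 8,220.00 × [1 − (1+0.08)^−6] / 0.08 = 38000.07084
Perpetuity value at year 6: 10,800.00 / 0.08 = 135000.00000
PV of perpetuity: 135000.00000 / (1+0.08)^6 = 85072.89963
Total PV = 38000.07084 + 85072.89963 = 123072.97047

123072.97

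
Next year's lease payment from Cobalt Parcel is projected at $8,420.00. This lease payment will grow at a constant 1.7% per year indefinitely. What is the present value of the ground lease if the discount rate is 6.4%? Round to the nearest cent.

Growing perpetuity: P = D₁ / (r − g) = $8,420.0000 / (0.064 − 0.017) = $179,148.94

$179148.94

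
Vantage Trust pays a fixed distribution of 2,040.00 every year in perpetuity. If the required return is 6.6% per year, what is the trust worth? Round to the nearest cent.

30909.09

Level perpetuity: PV = C / r = 2,040.00 / 0.066 = 30,909.09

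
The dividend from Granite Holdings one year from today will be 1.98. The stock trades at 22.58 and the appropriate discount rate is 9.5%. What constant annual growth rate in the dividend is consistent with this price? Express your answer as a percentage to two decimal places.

0.73%

P = D₁/(r−g) ⇒ g = r − D₁/P = 0.095 − 1.98/22.58 = 0.007312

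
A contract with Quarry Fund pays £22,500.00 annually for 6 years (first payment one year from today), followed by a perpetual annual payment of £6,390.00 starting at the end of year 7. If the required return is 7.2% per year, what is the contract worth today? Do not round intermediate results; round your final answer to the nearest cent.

£165067.13

PV of 6-year annuity: £22,500.00 × [1 − (1+0.072)^−6] / 0.072 = 106588.16468
Perpetuity value at year 6: £6,390.00 / 0.072 = 88750.00000
PV of perpetuity: 88750.00000 / (1+0.072)^6 = 58478.96123
Total PV = 106588.16468 + 58478.96123 = 165067.12591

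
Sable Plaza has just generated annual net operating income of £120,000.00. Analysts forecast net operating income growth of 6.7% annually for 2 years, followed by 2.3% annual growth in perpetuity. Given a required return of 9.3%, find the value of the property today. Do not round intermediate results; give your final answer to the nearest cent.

£1902777.15

D_1 = 128040.00000
D_2 = 136618.68000
Terminal value at year 2: TV = D_2×(1+g_2)/(r−g_2) = 139760.90964/0.07 = 1996584.42343
P_0 = D_1/(1+r)^1 + D_2/(1+r)^2 + TV/(1+r)^2
    = 117145.47118 + 114358.84515 + 1671272.83698 = 1902777.15331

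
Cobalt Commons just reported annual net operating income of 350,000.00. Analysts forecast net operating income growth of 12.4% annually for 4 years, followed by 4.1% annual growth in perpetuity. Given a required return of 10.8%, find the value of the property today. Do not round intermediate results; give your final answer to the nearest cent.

7210317.70

D_1 = 393400.00000
D_2 = 442181.60000
D_3 = 497012.11840
D_4 = 558641.62108
Terminal value at year 4: TV = D_4×(1+g_2)/(r−g_2) = 581545.92755/0.067 = 8679789.96337
P_0 = D_1/(1+r)^1 + D_2/(1+r)^2 + D_3/(1+r)^3 + D_4/(1+r)^4 + TV/(1+r)^4
    = 355054.15162 + 360181.28739 + 365382.46121 + 370658.74224 + 5759041.05483 = 7210317.69729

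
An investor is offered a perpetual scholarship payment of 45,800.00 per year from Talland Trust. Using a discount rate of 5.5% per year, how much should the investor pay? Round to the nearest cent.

Level perpetuity: PV = C / r = 45,800.00 / 0.055 = 832,727.27

832727.27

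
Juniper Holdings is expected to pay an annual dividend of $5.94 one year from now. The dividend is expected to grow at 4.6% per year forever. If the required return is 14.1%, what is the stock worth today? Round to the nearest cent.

$62.53

Growing perpetuity: P = D₁ / (r − g) = $5.9400 / (0.141 − 0.046) = $62.53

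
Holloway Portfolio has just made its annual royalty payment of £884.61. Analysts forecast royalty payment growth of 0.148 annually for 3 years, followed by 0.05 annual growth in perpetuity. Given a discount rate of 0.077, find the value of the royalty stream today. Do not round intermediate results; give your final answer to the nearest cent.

D_1 = 1015.53228
D_2 = 1165.83106
D_3 = 1338.37405
Terminal value at year 3: TV = D_3×(1+g_2)/(r−g_2) = 1405.29276/0.027 = 52047.87988
P_0 = D_1/(1+r)^1 + D_2/(1+r)^2 + D_3/(1+r)^3 + TV/(1+r)^3
    = 942.92691 + 1005.08829 + 1071.34759 + 41663.51756 = 44682.88036

£44682.88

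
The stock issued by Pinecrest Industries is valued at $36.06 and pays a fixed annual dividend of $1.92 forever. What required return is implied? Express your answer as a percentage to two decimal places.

5.32%

P = C/r ⇒ r = C/P = $1.92/$36.06 = 0.053245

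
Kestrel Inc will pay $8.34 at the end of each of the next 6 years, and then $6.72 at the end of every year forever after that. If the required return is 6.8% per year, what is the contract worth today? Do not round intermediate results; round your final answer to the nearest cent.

PV of 6-year annuity: $8.34 × [1 − (1+0.068)^−6] / 0.068 = 39.99958
Perpetuity value at year 6: $6.72 / 0.068 = 98.82353
PV of perpetuity: 98.82353 / (1+0.068)^6 = 66.59365
Total PV = 39.99958 + 66.59365 = 106.59323

$106.59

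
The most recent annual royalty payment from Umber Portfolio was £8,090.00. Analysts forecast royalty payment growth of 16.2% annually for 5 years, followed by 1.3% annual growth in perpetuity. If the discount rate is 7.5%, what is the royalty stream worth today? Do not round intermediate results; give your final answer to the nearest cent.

D_1 = 9400.58000
D_2 = 10923.47396
D_3 = 12693.07674
D_4 = 14749.35517
D_5 = 17138.75071
Terminal value at year 5: TV = D_5×(1+g_2)/(r−g_2) = 17361.55447/0.062 = 280025.07211
P_0 = D_1/(1+r)^1 + D_2/(1+r)^2 + D_3/(1+r)^3 + D_4/(1+r)^4 + D_5/(1+r)^5 + TV/(1+r)^5
    = 8744.72558 + 9452.43826 + 10217.42628 + 11044.32497 + 11938.14476 + 195053.88126 = 246450.94110

£246450.94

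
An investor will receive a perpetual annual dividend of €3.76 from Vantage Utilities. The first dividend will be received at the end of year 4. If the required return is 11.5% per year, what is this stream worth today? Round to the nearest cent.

Value at end of year 3: C / r = €3.76 / 0.115 = €32.6957
Discount to today: PV = €32.6957 / (1 + 0.115)^3 = €32.6957 / 1.386196 = €23.59

€23.59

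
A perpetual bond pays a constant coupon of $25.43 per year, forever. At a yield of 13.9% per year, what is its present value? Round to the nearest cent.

Level perpetuity: PV = C / r = $25.43 / 0.139 = $182.95

$182.95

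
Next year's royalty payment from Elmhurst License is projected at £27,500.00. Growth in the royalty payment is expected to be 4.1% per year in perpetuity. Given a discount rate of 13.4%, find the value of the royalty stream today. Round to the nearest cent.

£295698.92

Growing perpetuity: P = D₁ / (r − g) = £27,500.0000 / (0.134 − 0.041) = £295,698.92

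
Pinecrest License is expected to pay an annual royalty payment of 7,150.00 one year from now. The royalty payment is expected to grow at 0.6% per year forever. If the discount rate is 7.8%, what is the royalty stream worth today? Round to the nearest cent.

Growing perpetuity: P = D₁ / (r − g) = 7,150.0000 / (0.078 − 0.006) = 99,305.56

99305.56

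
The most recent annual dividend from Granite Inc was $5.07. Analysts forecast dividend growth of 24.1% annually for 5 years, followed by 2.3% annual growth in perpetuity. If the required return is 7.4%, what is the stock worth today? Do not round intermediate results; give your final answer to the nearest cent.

$249.42

D_1 = 6.29187
D_2 = 7.80821
D_3 = 9.68999
D_4 = 12.02528
D_5 = 14.92337
Terminal value at year 5: TV = D_5×(1+g_2)/(r−g_2) = 15.26661/0.051 = 299.34522
P_0 = D_1/(1+r)^1 + D_2/(1+r)^2 + D_3/(1+r)^3 + D_4/(1+r)^4 + D_5/(1+r)^5 + TV/(1+r)^5
    = 5.85835 + 6.76929 + 7.82187 + 9.03812 + 10.44349 + 209.48403 = 249.41514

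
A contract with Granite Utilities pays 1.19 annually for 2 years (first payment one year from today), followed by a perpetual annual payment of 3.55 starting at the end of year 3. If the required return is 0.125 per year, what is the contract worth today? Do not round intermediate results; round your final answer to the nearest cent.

24.44

PV of 2-year annuity: 1.19 × [1 − (1+0.125)^−2] / 0.125 = 1.99802
Perpetuity value at year 2: 3.55 / 0.125 = 28.40000
PV of perpetuity: 28.40000 / (1+0.125)^2 = 22.43951
Total PV = 1.99802 + 22.43951 = 24.43753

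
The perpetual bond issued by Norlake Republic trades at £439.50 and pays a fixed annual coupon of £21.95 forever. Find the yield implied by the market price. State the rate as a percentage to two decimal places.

4.99%

P = C/r ⇒ r = C/P = £21.95/£439.50 = 0.049943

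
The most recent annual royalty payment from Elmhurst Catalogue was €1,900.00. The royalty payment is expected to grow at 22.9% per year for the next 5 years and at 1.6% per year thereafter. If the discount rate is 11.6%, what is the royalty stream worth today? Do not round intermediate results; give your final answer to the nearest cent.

D_1 = 2335.10000
D_2 = 2869.83790
D_3 = 3527.03078
D_4 = 4334.72083
D_5 = 5327.37190
Terminal value at year 5: TV = D_5×(1+g_2)/(r−g_2) = 5412.60985/0.1 = 54126.09847
P_0 = D_1/(1+r)^1 + D_2/(1+r)^2 + D_3/(1+r)^3 + D_4/(1+r)^4 + D_5/(1+r)^5 + TV/(1+r)^5
    = 2092.38351 + 2304.24672 + 2537.56202 + 2794.50155 + 3077.45735 + 31266.96664 = 44073.11779

€44073.12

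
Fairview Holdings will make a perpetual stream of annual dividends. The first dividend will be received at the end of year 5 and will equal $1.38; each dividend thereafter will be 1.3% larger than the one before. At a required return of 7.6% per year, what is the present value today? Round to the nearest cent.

$16.34

Value at end of year 4: C₁ / (r − g) = $1.38 / (0.076 − 0.013) = $21.9048
Discount to today: PV = $21.9048 / (1 + 0.076)^4 = $21.9048 / 1.340445 = $16.34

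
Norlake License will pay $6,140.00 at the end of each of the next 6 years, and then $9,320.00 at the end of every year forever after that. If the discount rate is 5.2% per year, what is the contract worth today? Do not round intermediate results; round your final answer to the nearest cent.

$163192.79

PV of 6-year annuity: $6,140.00 × [1 − (1+0.052)^−6] / 0.052 = 30966.40661
Perpetuity value at year 6: $9,320.00 / 0.052 = 179230.76923
PV of perpetuity: 179230.76923 / (1+0.052)^6 = 132226.38655
Total PV = 30966.40661 + 132226.38655 = 163192.79317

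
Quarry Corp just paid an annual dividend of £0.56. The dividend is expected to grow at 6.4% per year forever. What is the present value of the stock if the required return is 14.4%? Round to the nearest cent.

£7.45

D₁ = D₀ × (1 + g) = £0.56 × 1.064 = £0.5958
Growing perpetuity: P = D₁ / (r − g) = £0.5958 / (0.144 − 0.064) = £7.45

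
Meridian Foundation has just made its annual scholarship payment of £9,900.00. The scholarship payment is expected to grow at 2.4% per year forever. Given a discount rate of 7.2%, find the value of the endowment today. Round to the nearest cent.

D₁ = D₀ × (1 + g) = £9,900.00 × 1.024 = £10,137.6000
Growing perpetuity: P = D₁ / (r − g) = £10,137.6000 / (0.072 − 0.024) = £211,200.00

£211200.00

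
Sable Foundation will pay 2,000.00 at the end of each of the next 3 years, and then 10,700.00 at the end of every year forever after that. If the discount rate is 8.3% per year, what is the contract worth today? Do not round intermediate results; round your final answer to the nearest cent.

PV of 3-year annuity: 2,000.00 × [1 − (1+0.083)^−3] / 0.083 = 5126.42038
Perpetuity value at year 3: 10,700.00 / 0.083 = 128915.66265
PV of perpetuity: 128915.66265 / (1+0.083)^3 = 101489.31364
Total PV = 5126.42038 + 101489.31364 = 106615.73402

106615.73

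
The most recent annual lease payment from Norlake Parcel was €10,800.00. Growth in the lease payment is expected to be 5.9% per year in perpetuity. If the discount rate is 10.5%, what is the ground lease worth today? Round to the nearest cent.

€248634.78

D₁ = D₀ × (1 + g) = €10,800.00 × 1.059 = €11,437.2000
Growing perpetuity: P = D₁ / (r − g) = €11,437.2000 / (0.105 − 0.059) = €248,634.78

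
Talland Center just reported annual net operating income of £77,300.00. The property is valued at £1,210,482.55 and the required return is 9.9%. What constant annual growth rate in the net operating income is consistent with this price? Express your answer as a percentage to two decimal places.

P = D₀(1+g)/(r−g) ⇒ P(r−g) = D₀(1+g) ⇒ g(P+D₀) = P·r − D₀
g = (P·r − D₀)/(P + D₀) = (£1,210,482.55×0.099 − £77,300.00) / (£1,210,482.55 + £77,300.00) = 0.033032

3.30%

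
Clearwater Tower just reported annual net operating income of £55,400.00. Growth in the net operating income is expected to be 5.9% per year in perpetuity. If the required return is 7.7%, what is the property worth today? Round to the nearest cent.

£3259366.67

D₁ = D₀ × (1 + g) = £55,400.00 × 1.059 = £58,668.6000
Growing perpetuity: P = D₁ / (r − g) = £58,668.6000 / (0.077 − 0.059) = £3,259,366.67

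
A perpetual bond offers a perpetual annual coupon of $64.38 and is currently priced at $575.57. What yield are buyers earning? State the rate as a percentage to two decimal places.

11.19%

P = C/r ⇒ r = C/P = $64.38/$575.57 = 0.111854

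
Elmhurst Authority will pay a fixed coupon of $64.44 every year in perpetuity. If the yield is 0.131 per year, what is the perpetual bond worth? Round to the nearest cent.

Level perpetuity: PV = C / r = $64.44 / 0.131 = $491.91

$491.91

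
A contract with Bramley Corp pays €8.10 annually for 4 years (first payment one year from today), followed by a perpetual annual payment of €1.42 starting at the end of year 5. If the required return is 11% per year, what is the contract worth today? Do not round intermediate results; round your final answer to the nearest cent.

PV of 4-year annuity: €8.10 × [1 − (1+0.11)^−4] / 0.11 = 25.12981
Perpetuity value at year 4: €1.42 / 0.11 = 12.90909
PV of perpetuity: 12.90909 / (1+0.11)^4 = 8.50362
Total PV = 25.12981 + 8.50362 = 33.63343

€33.63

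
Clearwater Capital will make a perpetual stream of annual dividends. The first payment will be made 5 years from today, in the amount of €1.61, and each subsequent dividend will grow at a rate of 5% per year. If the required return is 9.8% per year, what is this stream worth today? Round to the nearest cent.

Value at end of year 4: C₁ / (r − g) = €1.61 / (0.098 − 0.05) = €33.5417
Discount to today: PV = €33.5417 / (1 + 0.098)^4 = €33.5417 / 1.453481 = €23.08

€23.08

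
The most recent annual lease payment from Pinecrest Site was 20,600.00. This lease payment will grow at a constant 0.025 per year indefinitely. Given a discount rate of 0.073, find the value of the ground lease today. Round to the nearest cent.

439895.83

D₁ = D₀ × (1 + g) = 20,600.00 × 1.025 = 21,115.0000
Growing perpetuity: P = D₁ / (r − g) = 21,115.0000 / (0.073 − 0.025) = 439,895.83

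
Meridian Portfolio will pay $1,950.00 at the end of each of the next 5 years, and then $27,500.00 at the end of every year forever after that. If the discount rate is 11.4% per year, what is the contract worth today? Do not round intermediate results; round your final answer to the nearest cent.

$147740.43

PV of 5-year annuity: $1,950.00 × [1 − (1+0.114)^−5] / 0.114 = 7135.06464
Perpetuity value at year 5: $27,500.00 / 0.114 = 241228.07018
PV of perpetuity: 241228.07018 / (1+0.114)^5 = 140605.36376
Total PV = 7135.06464 + 140605.36376 = 147740.42840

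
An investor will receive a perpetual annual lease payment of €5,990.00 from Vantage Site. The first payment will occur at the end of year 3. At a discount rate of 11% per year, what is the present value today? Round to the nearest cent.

Value at end of year 2: C / r = €5,990.00 / 0.11 = €54,454.5455
Discount to today: PV = €54,454.5455 / (1 + 0.11)^2 = €54,454.5455 / 1.232100 = €44,196.53

€44196.53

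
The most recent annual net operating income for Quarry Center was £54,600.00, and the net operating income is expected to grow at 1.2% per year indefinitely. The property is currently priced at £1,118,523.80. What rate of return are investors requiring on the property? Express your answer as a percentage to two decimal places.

6.14%

D₁ = £54,600.00 × 1.012 = £55,255.2000
P = D₁/(r − g) ⇒ r = D₁/P + g = £55,255.2000/£1,118,523.80 + 0.012 = 0.049400 + 0.012 = 0.061400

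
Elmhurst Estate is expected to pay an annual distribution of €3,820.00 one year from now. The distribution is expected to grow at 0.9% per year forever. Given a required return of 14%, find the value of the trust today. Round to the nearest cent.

Growing perpetuity: P = D₁ / (r − g) = €3,820.0000 / (0.14 − 0.009) = €29,160.31

€29160.31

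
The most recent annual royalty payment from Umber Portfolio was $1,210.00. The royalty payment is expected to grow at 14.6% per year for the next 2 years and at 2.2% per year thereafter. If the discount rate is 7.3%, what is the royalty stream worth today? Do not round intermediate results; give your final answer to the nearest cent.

D_1 = 1386.66000
D_2 = 1589.11236
Terminal value at year 2: TV = D_2×(1+g_2)/(r−g_2) = 1624.07283/0.051 = 31844.56533
P_0 = D_1/(1+r)^1 + D_2/(1+r)^2 + TV/(1+r)^2
    = 1292.32060 + 1380.24176 + 27658.96224 = 30331.52459

$30331.52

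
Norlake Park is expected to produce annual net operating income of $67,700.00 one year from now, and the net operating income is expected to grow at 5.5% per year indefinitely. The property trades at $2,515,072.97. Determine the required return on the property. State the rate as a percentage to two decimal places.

P = D₁/(r − g) ⇒ r = D₁/P + g = $67,700.0000/$2,515,072.97 + 0.055 = 0.026918 + 0.055 = 0.081918

8.19%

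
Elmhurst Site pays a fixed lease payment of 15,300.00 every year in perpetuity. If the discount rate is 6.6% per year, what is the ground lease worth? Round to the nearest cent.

Level perpetuity: PV = C / r = 15,300.00 / 0.066 = 231,818.18

231818.18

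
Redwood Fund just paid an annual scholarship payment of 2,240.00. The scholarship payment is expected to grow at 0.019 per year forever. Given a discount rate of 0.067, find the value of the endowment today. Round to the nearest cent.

D₁ = D₀ × (1 + g) = 2,240.00 × 1.019 = 2,282.5600
Growing perpetuity: P = D₁ / (r − g) = 2,282.5600 / (0.067 − 0.019) = 47,553.33

47553.33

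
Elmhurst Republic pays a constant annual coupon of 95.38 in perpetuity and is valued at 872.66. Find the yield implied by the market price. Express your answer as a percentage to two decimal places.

P = C/r ⇒ r = C/P = 95.38/872.66 = 0.109298

10.93%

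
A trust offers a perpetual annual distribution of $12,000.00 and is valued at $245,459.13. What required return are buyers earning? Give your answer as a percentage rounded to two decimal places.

P = C/r ⇒ r = C/P = $12,000.00/$245,459.13 = 0.048888

4.89%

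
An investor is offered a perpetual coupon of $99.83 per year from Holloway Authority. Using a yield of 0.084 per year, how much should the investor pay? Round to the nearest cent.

Level perpetuity: PV = C / r = $99.83 / 0.084 = $1,188.45

$1188.45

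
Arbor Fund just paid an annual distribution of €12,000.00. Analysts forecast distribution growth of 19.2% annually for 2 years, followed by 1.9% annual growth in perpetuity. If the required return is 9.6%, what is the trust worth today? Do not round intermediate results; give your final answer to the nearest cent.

€215088.82

D_1 = 14304.00000
D_2 = 17050.36800
Terminal value at year 2: TV = D_2×(1+g_2)/(r−g_2) = 17374.32499/0.077 = 225640.58431
P_0 = D_1/(1+r)^1 + D_2/(1+r)^2 + TV/(1+r)^2
    = 13051.09489 + 14194.25649 + 187843.47221 = 215088.82359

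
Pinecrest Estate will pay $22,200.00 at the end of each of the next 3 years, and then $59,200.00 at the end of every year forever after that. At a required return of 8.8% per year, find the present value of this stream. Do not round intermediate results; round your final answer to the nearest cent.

$578734.52

PV of 3-year annuity: $22,200.00 × [1 − (1+0.088)^−3] / 0.088 = 56395.64954
Perpetuity value at year 3: $59,200.00 / 0.088 = 672727.27273
PV of perpetuity: 672727.27273 / (1+0.088)^3 = 522338.87396
Total PV = 56395.64954 + 522338.87396 = 578734.52350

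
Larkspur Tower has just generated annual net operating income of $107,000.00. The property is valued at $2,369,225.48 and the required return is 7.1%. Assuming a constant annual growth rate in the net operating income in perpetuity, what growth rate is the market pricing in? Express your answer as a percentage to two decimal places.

2.47%

P = D₀(1+g)/(r−g) ⇒ P(r−g) = D₀(1+g) ⇒ g(P+D₀) = P·r − D₀
g = (P·r − D₀)/(P + D₀) = ($2,369,225.48×0.071 − $107,000.00) / ($2,369,225.48 + $107,000.00) = 0.024721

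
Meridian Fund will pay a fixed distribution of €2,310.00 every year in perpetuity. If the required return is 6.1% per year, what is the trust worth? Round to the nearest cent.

€37868.85

Level perpetuity: PV = C / r = €2,310.00 / 0.061 = €37,868.85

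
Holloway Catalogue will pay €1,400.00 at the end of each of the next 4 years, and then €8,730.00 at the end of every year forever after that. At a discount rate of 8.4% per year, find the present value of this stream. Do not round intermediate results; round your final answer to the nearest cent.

€79865.28

PV of 4-year annuity: €1,400.00 × [1 − (1+0.084)^−4] / 0.084 = 4595.98989
Perpetuity value at year 4: €8,730.00 / 0.084 = 103928.57143
PV of perpetuity: 103928.57143 / (1+0.084)^4 = 75269.29163
Total PV = 4595.98989 + 75269.29163 = 79865.28152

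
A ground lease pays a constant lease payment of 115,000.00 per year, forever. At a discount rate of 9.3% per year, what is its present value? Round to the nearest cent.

1236559.14

Level perpetuity: PV = C / r = 115,000.00 / 0.093 = 1,236,559.14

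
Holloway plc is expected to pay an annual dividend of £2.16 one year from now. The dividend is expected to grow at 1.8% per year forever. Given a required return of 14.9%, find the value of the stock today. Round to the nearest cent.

£16.49

Growing perpetuity: P = D₁ / (r − g) = £2.1600 / (0.149 − 0.018) = £16.49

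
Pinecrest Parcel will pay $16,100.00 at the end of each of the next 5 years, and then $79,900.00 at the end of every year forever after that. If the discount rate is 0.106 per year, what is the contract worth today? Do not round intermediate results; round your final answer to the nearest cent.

PV of 5-year annuity: $16,100.00 × [1 − (1+0.106)^−5] / 0.106 = 60107.56961
Perpetuity value at year 5: $79,900.00 / 0.106 = 753773.58491
PV of perpetuity: 753773.58491 / (1+0.106)^5 = 455475.77052
Total PV = 60107.56961 + 455475.77052 = 515583.34013

$515583.34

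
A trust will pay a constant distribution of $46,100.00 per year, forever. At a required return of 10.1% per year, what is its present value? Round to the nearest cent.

Level perpetuity: PV = C / r = $46,100.00 / 0.101 = $456,435.64

$456435.64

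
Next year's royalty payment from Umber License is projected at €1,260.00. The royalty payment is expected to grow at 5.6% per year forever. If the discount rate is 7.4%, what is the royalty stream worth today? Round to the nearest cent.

€70000.00

Growing perpetuity: P = D₁ / (r − g) = €1,260.0000 / (0.074 − 0.056) = €70,000.00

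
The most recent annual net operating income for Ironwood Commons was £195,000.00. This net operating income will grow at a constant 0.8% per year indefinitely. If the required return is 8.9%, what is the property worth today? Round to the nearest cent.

£2426666.67

D₁ = D₀ × (1 + g) = £195,000.00 × 1.008 = £196,560.0000
Growing perpetuity: P = D₁ / (r − g) = £196,560.0000 / (0.089 − 0.008) = £2,426,666.67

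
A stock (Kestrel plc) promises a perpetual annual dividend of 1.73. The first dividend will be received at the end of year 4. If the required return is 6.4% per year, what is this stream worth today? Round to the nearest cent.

22.44

Value at end of year 3: C / r = 1.73 / 0.064 = 27.0313
Discount to today: PV = 27.0313 / (1 + 0.064)^3 = 27.0313 / 1.204550 = 22.44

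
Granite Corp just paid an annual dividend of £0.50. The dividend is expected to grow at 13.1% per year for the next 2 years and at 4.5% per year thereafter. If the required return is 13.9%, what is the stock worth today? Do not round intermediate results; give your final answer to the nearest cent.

£6.47

D_1 = 0.56550
D_2 = 0.63958
Terminal value at year 2: TV = D_2×(1+g_2)/(r−g_2) = 0.66836/0.094 = 7.11023
P_0 = D_1/(1+r)^1 + D_2/(1+r)^2 + TV/(1+r)^2
    = 0.49649 + 0.49300 + 5.48070 = 6.47019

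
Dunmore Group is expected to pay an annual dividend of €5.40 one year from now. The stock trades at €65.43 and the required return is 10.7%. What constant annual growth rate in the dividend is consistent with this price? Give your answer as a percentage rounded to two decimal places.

2.45%

P = D₁/(r−g) ⇒ g = r − D₁/P = 0.107 − €5.40/€65.43 = 0.024469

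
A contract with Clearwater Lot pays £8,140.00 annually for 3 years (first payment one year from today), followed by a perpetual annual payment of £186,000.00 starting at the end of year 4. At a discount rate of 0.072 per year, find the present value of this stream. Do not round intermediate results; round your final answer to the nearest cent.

PV of 3-year annuity: £8,140.00 × [1 − (1+0.072)^−3] / 0.072 = 21284.11428
Perpetuity value at year 3: £186,000.00 / 0.072 = 2583333.33333
PV of perpetuity: 2583333.33333 / (1+0.072)^3 = 2096988.70733
Total PV = 21284.11428 + 2096988.70733 = 2118272.82161

£2118272.82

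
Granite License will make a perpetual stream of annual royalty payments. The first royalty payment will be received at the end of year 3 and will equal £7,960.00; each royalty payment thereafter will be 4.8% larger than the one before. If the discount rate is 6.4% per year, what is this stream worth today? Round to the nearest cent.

£439450.36

Value at end of year 2: C₁ / (r − g) = £7,960.00 / (0.064 − 0.048) = £497,500.0000
Discount to today: PV = £497,500.0000 / (1 + 0.064)^2 = £497,500.0000 / 1.132096 = £439,450.36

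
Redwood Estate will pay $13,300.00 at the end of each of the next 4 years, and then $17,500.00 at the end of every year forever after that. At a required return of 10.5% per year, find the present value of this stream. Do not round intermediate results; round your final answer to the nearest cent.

$153496.06

PV of 4-year annuity: $13,300.00 × [1 − (1+0.105)^−4] / 0.105 = 41706.91588
Perpetuity value at year 4: $17,500.00 / 0.105 = 166666.66667
PV of perpetuity: 166666.66667 / (1+0.105)^4 = 111789.14577
Total PV = 41706.91588 + 111789.14577 = 153496.06165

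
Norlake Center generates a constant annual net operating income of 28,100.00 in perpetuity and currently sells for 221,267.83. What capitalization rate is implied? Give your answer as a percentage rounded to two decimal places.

P = C/r ⇒ r = C/P = 28,100.00/221,267.83 = 0.126995

12.70%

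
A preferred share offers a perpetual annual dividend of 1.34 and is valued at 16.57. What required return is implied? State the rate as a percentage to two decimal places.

P = C/r ⇒ r = C/P = 1.34/16.57 = 0.080869

8.09%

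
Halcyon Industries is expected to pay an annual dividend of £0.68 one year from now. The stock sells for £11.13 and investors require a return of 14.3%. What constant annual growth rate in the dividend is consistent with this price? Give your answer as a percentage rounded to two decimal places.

P = D₁/(r−g) ⇒ g = r − D₁/P = 0.143 − £0.68/£11.13 = 0.081904

8.19%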